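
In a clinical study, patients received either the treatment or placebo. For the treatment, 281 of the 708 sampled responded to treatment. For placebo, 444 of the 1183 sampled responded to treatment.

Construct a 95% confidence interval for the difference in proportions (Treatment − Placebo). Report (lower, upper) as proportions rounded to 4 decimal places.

(-0.0238, 0.0670)

First, p̂₁ = 281/708 = 0.3969; p̂₂ = 444/1183 = 0.3753.
The two standard errors are √(0.3969×0.6031/708) = 0.01839 and √(0.3753×0.6247/1183) = 0.01408.
Because the samples are independent, SE_diff = √(0.01839² + 0.01408²) = 0.02316.
Using z* = 1.960 for 95%, ME = 1.960 × 0.02316 = 0.04539.
p̂₁ − p̂₂ = 0.0216; interval 0.0216 ± 0.04539 gives (-0.0238, 0.0670).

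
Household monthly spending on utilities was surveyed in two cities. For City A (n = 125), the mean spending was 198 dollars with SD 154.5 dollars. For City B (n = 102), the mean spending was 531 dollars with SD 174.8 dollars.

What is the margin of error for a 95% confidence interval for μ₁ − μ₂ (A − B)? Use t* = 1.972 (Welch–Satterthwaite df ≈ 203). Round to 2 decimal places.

43.68

Standard errors of each mean: 154.5/√125 = 13.8189 and 174.8/√102 = 17.3078.
SE(x̄₁ − x̄₂) = √(13.8189² + 17.3078²) = 22.1477 for independent samples with unequal variances.
With t* = 1.972, the margin is 1.972 × 22.1477 = 43.6753.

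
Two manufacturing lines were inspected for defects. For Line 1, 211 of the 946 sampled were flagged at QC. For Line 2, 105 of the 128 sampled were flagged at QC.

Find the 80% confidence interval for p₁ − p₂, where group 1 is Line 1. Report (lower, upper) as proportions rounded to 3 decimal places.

p̂₁ = 211/946 = 0.2230 and p̂₂ = 105/128 = 0.8203.
SE₁ = √(p̂₁(1−p̂₁)/n₁) = √(0.2230·0.7770/946) = 0.01353; SE₂ = √(0.8203·0.1797/128) = 0.03394.
Independent samples: SE of the difference = √(SE₁² + SE₂²) = √(0.0001830609 + 0.0011519236) = 0.03654.
z* for 80% confidence is 1.282, so the margin of error is 1.282 × 0.03654 = 0.04684.
Point estimate p̂₁ − p̂₂ = 0.2230 − 0.8203 = -0.5973.
-0.5973 ± 0.04684 → (-0.644, -0.550).

(-0.644, -0.550)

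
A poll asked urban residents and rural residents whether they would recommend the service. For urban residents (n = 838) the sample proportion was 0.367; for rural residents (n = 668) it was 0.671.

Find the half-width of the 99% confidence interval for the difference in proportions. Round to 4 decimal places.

SE₁ = √(p̂₁(1−p̂₁)/n₁) = √(0.3670·0.6330/838) = 0.01665; SE₂ = √(0.6710·0.3290/668) = 0.01818.
Independent samples: SE of the difference = √(SE₁² + SE₂²) = √(0.0002772225 + 0.0003305124) = 0.02465.
z* for 99% confidence is 2.576, so the margin of error is 2.576 × 0.02465 = 0.06350.

0.0635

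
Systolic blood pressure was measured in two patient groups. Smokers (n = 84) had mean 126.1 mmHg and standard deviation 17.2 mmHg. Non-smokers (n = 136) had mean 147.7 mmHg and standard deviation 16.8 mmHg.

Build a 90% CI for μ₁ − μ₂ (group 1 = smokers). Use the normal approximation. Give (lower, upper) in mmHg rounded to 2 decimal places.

SE₁ = s₁/√n₁ = 17.2/√84 = 1.8767; SE₂ = 16.8/√136 = 1.4406.
Independent samples, unequal variances: SE_diff = √(SE₁² + SE₂²) = √(3.52200289 + 2.07532836) = 2.3659.
z* = 1.645, so margin of error = 1.645 × 2.3659 = 3.8919.
Difference in means = 126.1 − 147.7 = -21.6000.
-21.6000 ± 3.8919 → (-25.49, -17.71).

(-25.49, -17.71)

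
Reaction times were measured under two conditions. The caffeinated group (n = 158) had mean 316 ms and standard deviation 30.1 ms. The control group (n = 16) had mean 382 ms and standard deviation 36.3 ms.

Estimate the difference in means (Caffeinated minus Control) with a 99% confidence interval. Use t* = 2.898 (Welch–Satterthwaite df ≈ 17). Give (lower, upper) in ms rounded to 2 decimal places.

SE₁ = s₁/√n₁ = 30.1/√158 = 2.3946; SE₂ = 36.3/√16 = 9.0750.
Independent samples, unequal variances: SE_diff = √(SE₁² + SE₂²) = √(5.73410916 + 82.355625) = 9.3856.
t* = 2.898, so margin of error = 2.898 × 9.3856 = 27.1995.
Difference in means = 316 − 382 = -66.0000.
-66.0000 ± 27.1995 → (-93.20, -38.80).

(-93.20, -38.80)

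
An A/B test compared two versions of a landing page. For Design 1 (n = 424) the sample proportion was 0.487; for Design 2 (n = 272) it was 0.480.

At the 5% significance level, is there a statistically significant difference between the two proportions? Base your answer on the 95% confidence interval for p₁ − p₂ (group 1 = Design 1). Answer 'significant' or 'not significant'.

not significant

Each SE is √(p̂(1−p̂)/n): √(0.4870·0.5130/424) = 0.02427 and √(0.4800·0.5200/272) = 0.03029.
SE(p̂₁ − p̂₂) = √(SE₁² + SE₂²) = √(0.0005890329 + 0.0009174841) = 0.03881, since the two samples are independent.
At 95% confidence z* = 1.960; margin = 1.960 × 0.03881 = 0.07607.
The difference is 0.4870 − 0.4800 = 0.0070, so the interval is 0.0070 ± 0.07607 = (-0.06907, 0.08307).
The interval (-0.06907, 0.08307) contains 0, so the difference is not significant.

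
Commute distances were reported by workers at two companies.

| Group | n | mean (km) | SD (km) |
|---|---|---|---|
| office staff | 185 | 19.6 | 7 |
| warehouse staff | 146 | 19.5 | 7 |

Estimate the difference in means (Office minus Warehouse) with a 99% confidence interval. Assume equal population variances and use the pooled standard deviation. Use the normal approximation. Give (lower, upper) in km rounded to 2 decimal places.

(-1.90, 2.10)

Pooled variance s_p² = [184·7² + 145·7²] / (185+146−2) = 49.0000, so s_p = 7.0000.
SE_diff = s_p·√(1/n₁ + 1/n₂) = 7.0000·√(1/185 + 1/146) = 0.7749.
z* = 2.576; margin = 2.576 × 0.7749 = 1.9961.
Difference = 19.6 − 19.5 = 0.1000.
0.1000 ± 1.9961 → (-1.90, 2.10).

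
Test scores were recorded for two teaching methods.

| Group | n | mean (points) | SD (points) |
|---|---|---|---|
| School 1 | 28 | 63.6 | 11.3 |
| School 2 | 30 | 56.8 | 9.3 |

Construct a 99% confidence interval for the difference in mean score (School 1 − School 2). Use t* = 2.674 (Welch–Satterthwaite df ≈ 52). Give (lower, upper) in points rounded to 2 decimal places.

(-0.50, 14.10)

SE₁ = s₁/√n₁ = 11.3/√28 = 2.1355; SE₂ = 9.3/√30 = 1.6979.
Independent samples, unequal variances: SE_diff = √(SE₁² + SE₂²) = √(4.56036025 + 2.88286441) = 2.7282.
t* = 2.674, so margin of error = 2.674 × 2.7282 = 7.2952.
Difference in means = 63.6 − 56.8 = 6.8000.
6.8000 ± 7.2952 → (-0.50, 14.10).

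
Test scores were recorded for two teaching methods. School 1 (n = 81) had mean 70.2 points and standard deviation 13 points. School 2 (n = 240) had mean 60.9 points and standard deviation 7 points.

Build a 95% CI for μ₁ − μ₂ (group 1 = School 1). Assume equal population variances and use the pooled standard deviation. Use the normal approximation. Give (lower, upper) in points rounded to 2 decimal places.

s_p = √[((n₁−1)s₁² + (n₂−1)s₂²)/(n₁+n₂−2)] = √[(80·13² + 239·7²)/319] = 8.8935.
SE = 8.8935·√(1/81 + 1/240) = 1.1428.
With z* = 1.960, margin = 1.960 × 1.1428 = 2.2399.
x̄₁ − x̄₂ = 70.2 − 60.9 = 9.3000; interval 9.3000 ± 2.2399 = (7.06, 11.54).

(7.06, 11.54)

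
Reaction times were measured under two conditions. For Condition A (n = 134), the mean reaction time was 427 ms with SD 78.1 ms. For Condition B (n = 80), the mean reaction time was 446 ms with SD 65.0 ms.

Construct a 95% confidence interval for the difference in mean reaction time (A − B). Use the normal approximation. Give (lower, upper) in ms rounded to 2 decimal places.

Standard errors of each mean: 78.1/√134 = 6.7468 and 65.0/√80 = 7.2672.
SE(x̄₁ − x̄₂) = √(6.7468² + 7.2672²) = 9.9162 for independent samples with unequal variances.
With z* = 1.960, the margin is 1.960 × 9.9162 = 19.4358.
x̄₁ − x̄₂ = 427 − 446 = -19.0000; the interval is -19.0000 ± 19.4358 = (-38.44, 0.44).

(-38.44, 0.44)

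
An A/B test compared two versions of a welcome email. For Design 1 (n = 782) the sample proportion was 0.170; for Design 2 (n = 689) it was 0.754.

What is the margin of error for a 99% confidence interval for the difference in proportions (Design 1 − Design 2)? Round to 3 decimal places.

SE₁ = √(p̂₁(1−p̂₁)/n₁) = √(0.1700·0.8300/782) = 0.01343; SE₂ = √(0.7540·0.2460/689) = 0.01641.
Independent samples: SE of the difference = √(SE₁² + SE₂²) = √(0.0001803649 + 0.0002692881) = 0.02121.
z* for 99% confidence is 2.576, so the margin of error is 2.576 × 0.02121 = 0.05464.

0.055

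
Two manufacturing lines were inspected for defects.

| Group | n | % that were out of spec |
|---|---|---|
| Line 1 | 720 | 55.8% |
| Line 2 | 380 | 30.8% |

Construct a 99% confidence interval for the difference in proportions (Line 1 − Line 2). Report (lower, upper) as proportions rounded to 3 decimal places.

(0.173, 0.327)

Each SE is √(p̂(1−p̂)/n): √(0.5580·0.4420/720) = 0.01851 and √(0.3080·0.6920/380) = 0.02368.
SE(p̂₁ − p̂₂) = √(SE₁² + SE₂²) = √(0.0003426201 + 0.0005607424) = 0.03006, since the two samples are independent.
At 99% confidence z* = 2.576; margin = 2.576 × 0.03006 = 0.07743.
The difference is 0.5580 − 0.3080 = 0.2500, so the interval is 0.2500 ± 0.07743 = (0.173, 0.327).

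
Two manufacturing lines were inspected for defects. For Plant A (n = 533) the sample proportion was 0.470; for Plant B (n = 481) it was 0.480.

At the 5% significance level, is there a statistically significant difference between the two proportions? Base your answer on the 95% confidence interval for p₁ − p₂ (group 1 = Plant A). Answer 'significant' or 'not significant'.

not significant

Each SE is √(p̂(1−p̂)/n): √(0.4700·0.5300/533) = 0.02162 and √(0.4800·0.5200/481) = 0.02278.
SE(p̂₁ − p̂₂) = √(SE₁² + SE₂²) = √(0.0004674244 + 0.0005189284) = 0.03141, since the two samples are independent.
At 95% confidence z* = 1.960; margin = 1.960 × 0.03141 = 0.06156.
The difference is 0.4700 − 0.4800 = -0.0100, so the interval is -0.0100 ± 0.06156 = (-0.07156, 0.05156).
The interval (-0.07156, 0.05156) contains 0, so the difference is not significant.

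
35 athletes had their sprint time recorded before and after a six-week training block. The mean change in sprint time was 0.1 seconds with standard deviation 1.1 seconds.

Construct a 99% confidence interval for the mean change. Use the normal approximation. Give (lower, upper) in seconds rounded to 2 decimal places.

(-0.38, 0.58)

Paired design: SE = s_d/√n = 1.1/√35 = 0.1859.
z* = 2.576; margin of error = 2.576 × 0.1859 = 0.4789.
0.1 ± 0.4789 → (-0.38, 0.58).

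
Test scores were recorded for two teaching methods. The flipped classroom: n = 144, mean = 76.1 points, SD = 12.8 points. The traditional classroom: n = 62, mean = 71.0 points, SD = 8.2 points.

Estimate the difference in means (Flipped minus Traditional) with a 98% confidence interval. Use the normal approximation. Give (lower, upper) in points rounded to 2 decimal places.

(1.63, 8.57)

SE₁ = s₁/√n₁ = 12.8/√144 = 1.0667; SE₂ = 8.2/√62 = 1.0414.
Independent samples, unequal variances: SE_diff = √(SE₁² + SE₂²) = √(1.13784889 + 1.08451396) = 1.4908.
z* = 2.326, so margin of error = 2.326 × 1.4908 = 3.4676.
Difference in means = 76.1 − 71.0 = 5.1000.
5.1000 ± 3.4676 → (1.63, 8.57).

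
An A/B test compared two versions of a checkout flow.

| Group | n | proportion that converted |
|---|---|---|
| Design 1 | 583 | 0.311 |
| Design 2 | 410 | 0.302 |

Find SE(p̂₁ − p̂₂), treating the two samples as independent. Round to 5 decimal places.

Each SE is √(p̂(1−p̂)/n): √(0.3110·0.6890/583) = 0.01917 and √(0.3020·0.6980/410) = 0.02267.
SE(p̂₁ − p̂₂) = √(SE₁² + SE₂²) = √(0.0003674889 + 0.0005139289) = 0.02969, since the two samples are independent.

0.02969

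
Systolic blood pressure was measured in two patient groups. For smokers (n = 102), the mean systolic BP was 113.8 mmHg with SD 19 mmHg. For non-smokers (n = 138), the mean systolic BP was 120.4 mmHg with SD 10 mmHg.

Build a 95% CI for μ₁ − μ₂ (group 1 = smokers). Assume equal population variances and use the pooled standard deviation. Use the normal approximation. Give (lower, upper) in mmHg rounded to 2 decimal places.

Pooled variance s_p² = [101·19² + 137·10²] / (102+138−2) = 210.7605, so s_p = 14.5176.
SE_diff = s_p·√(1/n₁ + 1/n₂) = 14.5176·√(1/102 + 1/138) = 1.8957.
z* = 1.960; margin = 1.960 × 1.8957 = 3.7156.
Difference = 113.8 − 120.4 = -6.6000.
-6.6000 ± 3.7156 → (-10.32, -2.88).

(-10.32, -2.88)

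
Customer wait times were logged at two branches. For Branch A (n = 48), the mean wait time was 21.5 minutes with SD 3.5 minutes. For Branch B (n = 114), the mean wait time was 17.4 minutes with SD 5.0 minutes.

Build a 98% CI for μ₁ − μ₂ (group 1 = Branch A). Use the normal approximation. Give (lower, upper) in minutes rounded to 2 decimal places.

(2.50, 5.70)

SE₁ = s₁/√n₁ = 3.5/√48 = 0.5052; SE₂ = 5.0/√114 = 0.4683.
Independent samples, unequal variances: SE_diff = √(SE₁² + SE₂²) = √(0.25522704 + 0.21930489) = 0.6889.
z* = 2.326, so margin of error = 2.326 × 0.6889 = 1.6024.
Difference in means = 21.5 − 17.4 = 4.1000.
4.1000 ± 1.6024 → (2.50, 5.70).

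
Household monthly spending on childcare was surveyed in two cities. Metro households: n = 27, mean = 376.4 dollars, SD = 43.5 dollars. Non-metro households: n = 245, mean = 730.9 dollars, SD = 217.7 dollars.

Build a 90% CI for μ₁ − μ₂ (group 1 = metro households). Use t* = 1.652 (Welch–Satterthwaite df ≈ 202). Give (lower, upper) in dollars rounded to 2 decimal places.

(-381.32, -327.68)

Standard errors of each mean: 43.5/√27 = 8.3716 and 217.7/√245 = 13.9083.
SE(x̄₁ − x̄₂) = √(8.3716² + 13.9083²) = 16.2334 for independent samples with unequal variances.
With t* = 1.652, the margin is 1.652 × 16.2334 = 26.8176.
x̄₁ − x̄₂ = 376.4 − 730.9 = -354.5000; the interval is -354.5000 ± 26.8176 = (-381.32, -327.68).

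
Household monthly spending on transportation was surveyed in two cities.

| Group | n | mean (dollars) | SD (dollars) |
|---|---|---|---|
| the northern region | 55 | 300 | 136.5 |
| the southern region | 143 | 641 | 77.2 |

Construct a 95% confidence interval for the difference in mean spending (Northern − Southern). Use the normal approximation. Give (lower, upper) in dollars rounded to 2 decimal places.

SE₁ = s₁/√n₁ = 136.5/√55 = 18.4057; SE₂ = 77.2/√143 = 6.4558.
Independent samples, unequal variances: SE_diff = √(SE₁² + SE₂²) = √(338.76979249 + 41.67735364) = 19.5051.
z* = 1.960, so margin of error = 1.960 × 19.5051 = 38.2300.
Difference in means = 300 − 641 = -341.0000.
-341.0000 ± 38.2300 → (-379.23, -302.77).

(-379.23, -302.77)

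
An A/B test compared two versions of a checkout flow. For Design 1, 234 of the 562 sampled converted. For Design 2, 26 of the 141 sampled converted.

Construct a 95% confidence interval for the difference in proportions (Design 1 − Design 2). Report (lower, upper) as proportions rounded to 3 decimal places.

(0.156, 0.308)

First, p̂₁ = 234/562 = 0.4164; p̂₂ = 26/141 = 0.1844.
The two standard errors are √(0.4164×0.5836/562) = 0.02079 and √(0.1844×0.8156/141) = 0.03266.
Because the samples are independent, SE_diff = √(0.02079² + 0.03266²) = 0.03872.
Using z* = 1.960 for 95%, ME = 1.960 × 0.03872 = 0.07589.
p̂₁ − p̂₂ = 0.2320; interval 0.2320 ± 0.07589 gives (0.156, 0.308).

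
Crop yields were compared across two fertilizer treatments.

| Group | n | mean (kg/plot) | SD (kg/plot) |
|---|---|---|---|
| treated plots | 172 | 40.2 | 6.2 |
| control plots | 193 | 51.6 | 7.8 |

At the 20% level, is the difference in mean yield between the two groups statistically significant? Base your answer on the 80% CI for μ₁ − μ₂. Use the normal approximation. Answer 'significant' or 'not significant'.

significant

Per-group SEs: s₁/√n₁ = 6.2/√172 = 0.4727, s₂/√n₂ = 7.8/√193 = 0.5615.
Unpooled SE of the difference: √(0.22344529 + 0.31528225) = 0.7340.
Margin of error = z* · SE = 1.282 × 0.7340 = 0.9410.
x̄₁ − x̄₂ = 40.2 − 51.6 = -11.4000.
CI: -11.4000 ± 0.9410 = (-12.3410, -10.4590).
The interval (-12.3410, -10.4590) does not contain 0, so the difference is significant.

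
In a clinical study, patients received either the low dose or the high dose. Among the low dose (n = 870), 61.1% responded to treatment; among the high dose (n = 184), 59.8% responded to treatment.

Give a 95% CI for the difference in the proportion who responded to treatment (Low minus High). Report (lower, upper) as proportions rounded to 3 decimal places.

The two standard errors are √(0.6110×0.3890/870) = 0.01653 and √(0.5980×0.4020/184) = 0.03615.
Because the samples are independent, SE_diff = √(0.01653² + 0.03615²) = 0.03975.
Using z* = 1.960 for 95%, ME = 1.960 × 0.03975 = 0.07791.
p̂₁ − p̂₂ = 0.0130; interval 0.0130 ± 0.07791 gives (-0.065, 0.091).

(-0.065, 0.091)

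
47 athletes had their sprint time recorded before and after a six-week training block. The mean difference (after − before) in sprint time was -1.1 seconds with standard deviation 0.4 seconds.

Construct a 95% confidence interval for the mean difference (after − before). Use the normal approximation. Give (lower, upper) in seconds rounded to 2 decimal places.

(-1.21, -0.99)

Paired design: SE = s_d/√n = 0.4/√47 = 0.0583.
z* = 1.960; margin of error = 1.960 × 0.0583 = 0.1143.
-1.1 ± 0.1143 → (-1.21, -0.99).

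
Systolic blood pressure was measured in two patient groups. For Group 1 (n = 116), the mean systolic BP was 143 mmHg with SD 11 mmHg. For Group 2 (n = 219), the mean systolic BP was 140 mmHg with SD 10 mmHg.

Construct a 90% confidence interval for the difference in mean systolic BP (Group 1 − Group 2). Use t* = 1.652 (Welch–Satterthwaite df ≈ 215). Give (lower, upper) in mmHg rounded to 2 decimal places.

(0.98, 5.02)

Standard errors of each mean: 11/√116 = 1.0213 and 10/√219 = 0.6757.
SE(x̄₁ − x̄₂) = √(1.0213² + 0.6757²) = 1.2246 for independent samples with unequal variances.
With t* = 1.652, the margin is 1.652 × 1.2246 = 2.0230.
x̄₁ − x̄₂ = 143 − 140 = 3.0000; the interval is 3.0000 ± 2.0230 = (0.98, 5.02).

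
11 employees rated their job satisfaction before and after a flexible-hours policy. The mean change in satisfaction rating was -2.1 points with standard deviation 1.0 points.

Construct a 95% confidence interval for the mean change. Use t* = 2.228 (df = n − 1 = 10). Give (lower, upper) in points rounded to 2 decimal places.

(-2.77, -1.43)

This is a matched-pairs design, so SE = s_d/√n = 1.0/√11 = 0.3015.
Margin = 2.228 × 0.3015 = 0.6717; the interval is -2.1 ± 0.6717 = (-2.77, -1.43).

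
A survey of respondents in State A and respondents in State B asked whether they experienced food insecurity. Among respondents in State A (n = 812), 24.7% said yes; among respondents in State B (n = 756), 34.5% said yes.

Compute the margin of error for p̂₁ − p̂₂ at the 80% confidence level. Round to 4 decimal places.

Each SE is √(p̂(1−p̂)/n): √(0.2470·0.7530/812) = 0.01513 and √(0.3450·0.6550/756) = 0.01729.
SE(p̂₁ − p̂₂) = √(SE₁² + SE₂²) = √(0.0002289169 + 0.0002989441) = 0.02298, since the two samples are independent.
At 80% confidence z* = 1.282; margin = 1.282 × 0.02298 = 0.02946.

0.0295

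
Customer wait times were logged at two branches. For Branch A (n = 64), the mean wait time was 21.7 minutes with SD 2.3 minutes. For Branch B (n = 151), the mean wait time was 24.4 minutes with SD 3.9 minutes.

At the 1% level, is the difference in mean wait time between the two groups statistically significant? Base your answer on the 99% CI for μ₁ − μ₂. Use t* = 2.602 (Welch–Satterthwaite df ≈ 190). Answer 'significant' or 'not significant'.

Per-group SEs: s₁/√n₁ = 2.3/√64 = 0.2875, s₂/√n₂ = 3.9/√151 = 0.3174.
Unpooled SE of the difference: √(0.08265625 + 0.10074276) = 0.4283.
Margin of error = t* · SE = 2.602 × 0.4283 = 1.1144.
x̄₁ − x̄₂ = 21.7 − 24.4 = -2.7000.
CI: -2.7000 ± 1.1144 = (-3.8144, -1.5856).
The interval (-3.8144, -1.5856) does not contain 0, so the difference is significant.

significant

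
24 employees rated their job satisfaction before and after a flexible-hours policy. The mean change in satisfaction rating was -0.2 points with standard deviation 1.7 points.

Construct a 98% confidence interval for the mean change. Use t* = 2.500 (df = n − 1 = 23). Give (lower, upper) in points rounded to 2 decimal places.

(-1.07, 0.67)

This is a matched-pairs design, so SE = s_d/√n = 1.7/√24 = 0.3470.
Margin = 2.500 × 0.3470 = 0.8675; the interval is -0.2 ± 0.8675 = (-1.07, 0.67).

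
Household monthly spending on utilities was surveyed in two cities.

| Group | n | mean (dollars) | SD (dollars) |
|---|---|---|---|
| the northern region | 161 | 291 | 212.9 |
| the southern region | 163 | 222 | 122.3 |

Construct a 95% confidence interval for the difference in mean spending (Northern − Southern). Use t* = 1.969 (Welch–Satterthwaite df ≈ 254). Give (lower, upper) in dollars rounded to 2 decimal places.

(30.96, 107.04)

Standard errors of each mean: 212.9/√161 = 16.7789 and 122.3/√163 = 9.5793.
SE(x̄₁ − x̄₂) = √(16.7789² + 9.5793²) = 19.3208 for independent samples with unequal variances.
With t* = 1.969, the margin is 1.969 × 19.3208 = 38.0427.
x̄₁ − x̄₂ = 291 − 222 = 69.0000; the interval is 69.0000 ± 38.0427 = (30.96, 107.04).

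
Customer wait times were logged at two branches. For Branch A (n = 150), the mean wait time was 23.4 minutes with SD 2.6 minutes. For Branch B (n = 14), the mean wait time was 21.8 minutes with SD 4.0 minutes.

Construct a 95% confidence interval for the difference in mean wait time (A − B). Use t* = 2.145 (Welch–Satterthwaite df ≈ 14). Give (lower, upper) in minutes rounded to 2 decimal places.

(-0.74, 3.94)

SE₁ = s₁/√n₁ = 2.6/√150 = 0.2123; SE₂ = 4.0/√14 = 1.0690.
Independent samples, unequal variances: SE_diff = √(SE₁² + SE₂²) = √(0.04507129 + 1.142761) = 1.0899.
t* = 2.145, so margin of error = 2.145 × 1.0899 = 2.3378.
Difference in means = 23.4 − 21.8 = 1.6000.
1.6000 ± 2.3378 → (-0.74, 3.94).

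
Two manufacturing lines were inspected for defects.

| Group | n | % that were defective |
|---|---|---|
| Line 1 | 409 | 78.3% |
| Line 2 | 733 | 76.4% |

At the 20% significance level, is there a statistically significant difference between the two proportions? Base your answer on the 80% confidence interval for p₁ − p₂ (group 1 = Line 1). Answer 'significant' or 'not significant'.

The two standard errors are √(0.7830×0.2170/409) = 0.02038 and √(0.7640×0.2360/733) = 0.01568.
Because the samples are independent, SE_diff = √(0.02038² + 0.01568²) = 0.02571.
Using z* = 1.282 for 80%, ME = 1.282 × 0.02571 = 0.03296.
p̂₁ − p̂₂ = 0.0190; interval 0.0190 ± 0.03296 gives (-0.01396, 0.05196).
The interval (-0.01396, 0.05196) contains 0, so the difference is not significant.

not significant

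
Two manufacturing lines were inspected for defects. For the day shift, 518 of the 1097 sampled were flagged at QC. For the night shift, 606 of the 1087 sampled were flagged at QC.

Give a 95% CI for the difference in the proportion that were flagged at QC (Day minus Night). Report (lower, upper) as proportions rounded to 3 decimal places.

First, p̂₁ = 518/1097 = 0.4722; p̂₂ = 606/1087 = 0.5575.
The two standard errors are √(0.4722×0.5278/1097) = 0.01507 and √(0.5575×0.4425/1087) = 0.01506.
Because the samples are independent, SE_diff = √(0.01507² + 0.01506²) = 0.02131.
Using z* = 1.960 for 95%, ME = 1.960 × 0.02131 = 0.04177.
p̂₁ − p̂₂ = -0.0853; interval -0.0853 ± 0.04177 gives (-0.127, -0.044).

(-0.127, -0.044)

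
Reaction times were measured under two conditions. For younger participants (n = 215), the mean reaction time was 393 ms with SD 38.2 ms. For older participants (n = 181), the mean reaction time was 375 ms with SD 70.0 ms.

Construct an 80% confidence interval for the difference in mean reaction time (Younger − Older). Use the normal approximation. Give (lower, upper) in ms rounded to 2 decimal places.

Standard errors of each mean: 38.2/√215 = 2.6052 and 70.0/√181 = 5.2031.
SE(x̄₁ − x̄₂) = √(2.6052² + 5.2031²) = 5.8189 for independent samples with unequal variances.
With z* = 1.282, the margin is 1.282 × 5.8189 = 7.4598.
x̄₁ − x̄₂ = 393 − 375 = 18.0000; the interval is 18.0000 ± 7.4598 = (10.54, 25.46).

(10.54, 25.46)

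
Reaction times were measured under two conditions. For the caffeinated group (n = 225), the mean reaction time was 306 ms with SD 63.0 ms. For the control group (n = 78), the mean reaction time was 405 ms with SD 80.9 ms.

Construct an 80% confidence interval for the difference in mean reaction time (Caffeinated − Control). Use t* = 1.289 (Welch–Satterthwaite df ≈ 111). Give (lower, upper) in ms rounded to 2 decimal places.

Per-group SEs: s₁/√n₁ = 63.0/√225 = 4.2000, s₂/√n₂ = 80.9/√78 = 9.1601.
Unpooled SE of the difference: √(17.64 + 83.90743201) = 10.0771.
Margin of error = t* · SE = 1.289 × 10.0771 = 12.9894.
x̄₁ − x̄₂ = 306 − 405 = -99.0000.
CI: -99.0000 ± 12.9894 = (-111.99, -86.01).

(-111.99, -86.01)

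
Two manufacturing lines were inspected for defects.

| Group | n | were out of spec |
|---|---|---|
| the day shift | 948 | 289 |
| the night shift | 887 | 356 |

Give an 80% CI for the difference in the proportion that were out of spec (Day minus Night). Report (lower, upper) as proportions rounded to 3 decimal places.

(-0.125, -0.068)

p̂₁ = 289/948 = 0.3049 and p̂₂ = 356/887 = 0.4014.
SE₁ = √(p̂₁(1−p̂₁)/n₁) = √(0.3049·0.6951/948) = 0.01495; SE₂ = √(0.4014·0.5986/887) = 0.01646.
Independent samples: SE of the difference = √(SE₁² + SE₂²) = √(0.0002235025 + 0.0002709316) = 0.02224.
z* for 80% confidence is 1.282, so the margin of error is 1.282 × 0.02224 = 0.02851.
Point estimate p̂₁ − p̂₂ = 0.3049 − 0.4014 = -0.0965.
-0.0965 ± 0.02851 → (-0.125, -0.068).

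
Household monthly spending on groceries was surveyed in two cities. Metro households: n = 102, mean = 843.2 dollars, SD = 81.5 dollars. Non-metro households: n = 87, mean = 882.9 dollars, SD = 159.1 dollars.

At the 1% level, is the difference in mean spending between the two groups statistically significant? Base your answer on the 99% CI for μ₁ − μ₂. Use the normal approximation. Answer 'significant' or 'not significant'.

Per-group SEs: s₁/√n₁ = 81.5/√102 = 8.0697, s₂/√n₂ = 159.1/√87 = 17.0573.
Unpooled SE of the difference: √(65.12005809 + 290.95148329) = 18.8699.
Margin of error = z* · SE = 2.576 × 18.8699 = 48.6089.
x̄₁ − x̄₂ = 843.2 − 882.9 = -39.7000.
CI: -39.7000 ± 48.6089 = (-88.3089, 8.9089).
The interval (-88.3089, 8.9089) contains 0, so the difference is not significant.

not significant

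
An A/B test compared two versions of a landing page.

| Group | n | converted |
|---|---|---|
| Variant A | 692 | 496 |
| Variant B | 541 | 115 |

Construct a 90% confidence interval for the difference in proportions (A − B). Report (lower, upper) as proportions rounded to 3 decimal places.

p̂₁ = 496/692 = 0.7168 and p̂₂ = 115/541 = 0.2126.
SE₁ = √(p̂₁(1−p̂₁)/n₁) = √(0.7168·0.2832/692) = 0.01713; SE₂ = √(0.2126·0.7874/541) = 0.01759.
Independent samples: SE of the difference = √(SE₁² + SE₂²) = √(0.0002934369 + 0.0003094081) = 0.02455.
z* for 90% confidence is 1.645, so the margin of error is 1.645 × 0.02455 = 0.04038.
Point estimate p̂₁ − p̂₂ = 0.7168 − 0.2126 = 0.5042.
0.5042 ± 0.04038 → (0.464, 0.545).

(0.464, 0.545)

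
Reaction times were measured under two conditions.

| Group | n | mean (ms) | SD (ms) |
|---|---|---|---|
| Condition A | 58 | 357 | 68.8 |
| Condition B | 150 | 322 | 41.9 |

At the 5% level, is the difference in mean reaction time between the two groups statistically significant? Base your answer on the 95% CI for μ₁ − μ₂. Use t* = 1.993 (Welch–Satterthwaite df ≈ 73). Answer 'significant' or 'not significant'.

SE₁ = s₁/√n₁ = 68.8/√58 = 9.0339; SE₂ = 41.9/√150 = 3.4211.
Independent samples, unequal variances: SE_diff = √(SE₁² + SE₂²) = √(81.61134921 + 11.70392521) = 9.6600.
t* = 1.993, so margin of error = 1.993 × 9.6600 = 19.2524.
Difference in means = 357 − 322 = 35.0000.
35.0000 ± 19.2524 → (15.7476, 54.2524).
The interval (15.7476, 54.2524) does not contain 0, so the difference is significant.

significant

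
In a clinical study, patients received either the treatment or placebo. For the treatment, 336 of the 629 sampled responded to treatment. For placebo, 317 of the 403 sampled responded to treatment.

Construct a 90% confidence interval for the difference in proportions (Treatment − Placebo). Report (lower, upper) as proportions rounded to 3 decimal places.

(-0.299, -0.206)

p̂₁ = 336/629 = 0.5342 and p̂₂ = 317/403 = 0.7866.
SE₁ = √(p̂₁(1−p̂₁)/n₁) = √(0.5342·0.4658/629) = 0.01989; SE₂ = √(0.7866·0.2134/403) = 0.02041.
Independent samples: SE of the difference = √(SE₁² + SE₂²) = √(0.0003956121 + 0.0004165681) = 0.02850.
z* for 90% confidence is 1.645, so the margin of error is 1.645 × 0.02850 = 0.04688.
Point estimate p̂₁ − p̂₂ = 0.5342 − 0.7866 = -0.2524.
-0.2524 ± 0.04688 → (-0.299, -0.206).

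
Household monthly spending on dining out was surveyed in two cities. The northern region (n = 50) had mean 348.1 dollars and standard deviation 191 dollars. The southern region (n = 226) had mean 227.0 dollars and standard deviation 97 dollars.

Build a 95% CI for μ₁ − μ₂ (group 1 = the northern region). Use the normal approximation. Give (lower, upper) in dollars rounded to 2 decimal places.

(66.67, 175.53)

Per-group SEs: s₁/√n₁ = 191/√50 = 27.0115, s₂/√n₂ = 97/√226 = 6.4523.
Unpooled SE of the difference: √(729.62113225 + 41.63217529) = 27.7714.
Margin of error = z* · SE = 1.960 × 27.7714 = 54.4319.
x̄₁ − x̄₂ = 348.1 − 227.0 = 121.1000.
CI: 121.1000 ± 54.4319 = (66.67, 175.53).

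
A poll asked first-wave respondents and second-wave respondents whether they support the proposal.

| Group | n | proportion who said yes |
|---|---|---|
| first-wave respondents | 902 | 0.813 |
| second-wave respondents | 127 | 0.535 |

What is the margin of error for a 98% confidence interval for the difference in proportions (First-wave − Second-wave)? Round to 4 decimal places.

Each SE is √(p̂(1−p̂)/n): √(0.8130·0.1870/902) = 0.01298 and √(0.5350·0.4650/127) = 0.04426.
SE(p̂₁ − p̂₂) = √(SE₁² + SE₂²) = √(0.0001684804 + 0.0019589476) = 0.04612, since the two samples are independent.
At 98% confidence z* = 2.326; margin = 2.326 × 0.04612 = 0.10728.

0.1073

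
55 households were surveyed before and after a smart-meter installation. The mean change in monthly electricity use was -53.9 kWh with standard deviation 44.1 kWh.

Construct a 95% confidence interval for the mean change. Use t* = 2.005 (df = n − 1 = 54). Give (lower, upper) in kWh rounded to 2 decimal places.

(-65.82, -41.98)

Paired design: SE = s_d/√n = 44.1/√55 = 5.9464.
t* = 2.005; margin of error = 2.005 × 5.9464 = 11.9225.
-53.9 ± 11.9225 → (-65.82, -41.98).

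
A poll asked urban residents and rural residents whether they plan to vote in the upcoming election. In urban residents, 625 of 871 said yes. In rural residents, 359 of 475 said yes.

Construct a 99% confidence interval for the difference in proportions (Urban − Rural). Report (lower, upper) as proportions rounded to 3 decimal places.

(-0.102, 0.026)

First, p̂₁ = 625/871 = 0.7176; p̂₂ = 359/475 = 0.7558.
The two standard errors are √(0.7176×0.2824/871) = 0.01525 and √(0.7558×0.2442/475) = 0.01971.
Because the samples are independent, SE_diff = √(0.01525² + 0.01971²) = 0.02492.
Using z* = 2.576 for 99%, ME = 2.576 × 0.02492 = 0.06419.
p̂₁ − p̂₂ = -0.0382; interval -0.0382 ± 0.06419 gives (-0.102, 0.026).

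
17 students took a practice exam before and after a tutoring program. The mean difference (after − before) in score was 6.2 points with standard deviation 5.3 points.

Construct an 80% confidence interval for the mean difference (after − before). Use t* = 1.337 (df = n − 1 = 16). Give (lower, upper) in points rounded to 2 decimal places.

This is a matched-pairs design, so SE = s_d/√n = 5.3/√17 = 1.2854.
Margin = 1.337 × 1.2854 = 1.7186; the interval is 6.2 ± 1.7186 = (4.48, 7.92).

(4.48, 7.92)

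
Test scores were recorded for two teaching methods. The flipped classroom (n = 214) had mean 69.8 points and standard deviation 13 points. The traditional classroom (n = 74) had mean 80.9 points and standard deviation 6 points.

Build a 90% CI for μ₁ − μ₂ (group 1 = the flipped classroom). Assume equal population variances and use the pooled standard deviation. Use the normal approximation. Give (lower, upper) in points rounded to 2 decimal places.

(-13.68, -8.52)

Pooled variance s_p² = [213·13² + 73·6²] / (214+74−2) = 135.0524, so s_p = 11.6212.
SE_diff = s_p·√(1/n₁ + 1/n₂) = 11.6212·√(1/214 + 1/74) = 1.5672.
z* = 1.645; margin = 1.645 × 1.5672 = 2.5780.
Difference = 69.8 − 80.9 = -11.1000.
-11.1000 ± 2.5780 → (-13.68, -8.52).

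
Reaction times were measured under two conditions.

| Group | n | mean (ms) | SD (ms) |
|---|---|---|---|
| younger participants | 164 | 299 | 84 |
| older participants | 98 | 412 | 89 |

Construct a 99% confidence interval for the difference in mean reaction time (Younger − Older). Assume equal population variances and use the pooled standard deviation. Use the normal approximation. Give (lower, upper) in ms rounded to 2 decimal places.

(-141.25, -84.75)

s_p = √[((n₁−1)s₁² + (n₂−1)s₂²)/(n₁+n₂−2)] = √[(163·84² + 97·89²)/260] = 85.8994.
SE = 85.8994·√(1/164 + 1/98) = 10.9675.
With z* = 2.576, margin = 2.576 × 10.9675 = 28.2523.
x̄₁ − x̄₂ = 299 − 412 = -113.0000; interval -113.0000 ± 28.2523 = (-141.25, -84.75).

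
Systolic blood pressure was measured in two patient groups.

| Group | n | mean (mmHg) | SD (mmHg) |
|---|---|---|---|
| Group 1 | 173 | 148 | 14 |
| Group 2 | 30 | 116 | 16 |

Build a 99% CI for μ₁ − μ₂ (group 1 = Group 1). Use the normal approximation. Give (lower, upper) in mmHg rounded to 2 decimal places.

Per-group SEs: s₁/√n₁ = 14/√173 = 1.0644, s₂/√n₂ = 16/√30 = 2.9212.
Unpooled SE of the difference: √(1.13294736 + 8.53340944) = 3.1091.
Margin of error = z* · SE = 2.576 × 3.1091 = 8.0090.
x̄₁ − x̄₂ = 148 − 116 = 32.0000.
CI: 32.0000 ± 8.0090 = (23.99, 40.01).

(23.99, 40.01)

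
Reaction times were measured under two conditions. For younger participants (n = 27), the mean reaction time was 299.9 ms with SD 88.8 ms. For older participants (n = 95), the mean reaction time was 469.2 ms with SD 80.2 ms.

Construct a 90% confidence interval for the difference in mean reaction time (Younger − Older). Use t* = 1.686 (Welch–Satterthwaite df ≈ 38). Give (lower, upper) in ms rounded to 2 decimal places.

Per-group SEs: s₁/√n₁ = 88.8/√27 = 17.0896, s₂/√n₂ = 80.2/√95 = 8.2283.
Unpooled SE of the difference: √(292.05442816 + 67.70492089) = 18.9673.
Margin of error = t* · SE = 1.686 × 18.9673 = 31.9789.
x̄₁ − x̄₂ = 299.9 − 469.2 = -169.3000.
CI: -169.3000 ± 31.9789 = (-201.28, -137.32).

(-201.28, -137.32)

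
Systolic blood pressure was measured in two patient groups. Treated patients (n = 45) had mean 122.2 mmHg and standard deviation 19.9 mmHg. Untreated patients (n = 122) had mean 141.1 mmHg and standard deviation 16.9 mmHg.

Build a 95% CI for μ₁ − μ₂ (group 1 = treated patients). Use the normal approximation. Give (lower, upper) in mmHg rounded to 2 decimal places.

Standard errors of each mean: 19.9/√45 = 2.9665 and 16.9/√122 = 1.5301.
SE(x̄₁ − x̄₂) = √(2.9665² + 1.5301²) = 3.3379 for independent samples with unequal variances.
With z* = 1.960, the margin is 1.960 × 3.3379 = 6.5423.
x̄₁ − x̄₂ = 122.2 − 141.1 = -18.9000; the interval is -18.9000 ± 6.5423 = (-25.44, -12.36).

(-25.44, -12.36)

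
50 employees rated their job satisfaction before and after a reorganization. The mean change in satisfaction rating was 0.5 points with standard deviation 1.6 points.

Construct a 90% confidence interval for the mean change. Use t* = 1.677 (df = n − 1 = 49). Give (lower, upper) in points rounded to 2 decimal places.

Paired design: SE = s_d/√n = 1.6/√50 = 0.2263.
t* = 1.677; margin of error = 1.677 × 0.2263 = 0.3795.
0.5 ± 0.3795 → (0.12, 0.88).

(0.12, 0.88)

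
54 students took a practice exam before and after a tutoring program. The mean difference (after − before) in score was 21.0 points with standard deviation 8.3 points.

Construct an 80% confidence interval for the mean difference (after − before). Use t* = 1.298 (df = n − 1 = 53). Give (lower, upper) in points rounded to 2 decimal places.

(19.53, 22.47)

This is a matched-pairs design, so SE = s_d/√n = 8.3/√54 = 1.1295.
Margin = 1.298 × 1.1295 = 1.4661; the interval is 21.0 ± 1.4661 = (19.53, 22.47).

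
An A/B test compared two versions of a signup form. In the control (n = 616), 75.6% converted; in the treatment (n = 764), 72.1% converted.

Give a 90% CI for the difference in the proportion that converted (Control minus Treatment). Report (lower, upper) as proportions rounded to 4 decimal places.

(-0.0040, 0.0740)

SE₁ = √(p̂₁(1−p̂₁)/n₁) = √(0.7560·0.2440/616) = 0.01730; SE₂ = √(0.7210·0.2790/764) = 0.01623.
Independent samples: SE of the difference = √(SE₁² + SE₂²) = √(0.00029929 + 0.0002634129) = 0.02372.
z* for 90% confidence is 1.645, so the margin of error is 1.645 × 0.02372 = 0.03902.
Point estimate p̂₁ − p̂₂ = 0.7560 − 0.7210 = 0.0350.
0.0350 ± 0.03902 → (-0.0040, 0.0740).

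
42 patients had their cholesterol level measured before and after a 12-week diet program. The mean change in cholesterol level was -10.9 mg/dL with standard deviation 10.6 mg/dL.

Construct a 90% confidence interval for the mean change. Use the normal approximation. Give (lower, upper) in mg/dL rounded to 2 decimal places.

This is a matched-pairs design, so SE = s_d/√n = 10.6/√42 = 1.6356.
Margin = 1.645 × 1.6356 = 2.6906; the interval is -10.9 ± 2.6906 = (-13.59, -8.21).

(-13.59, -8.21)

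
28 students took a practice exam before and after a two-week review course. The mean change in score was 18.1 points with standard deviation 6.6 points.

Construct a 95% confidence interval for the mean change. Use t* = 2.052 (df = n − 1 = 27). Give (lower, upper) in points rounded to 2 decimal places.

Paired design: SE = s_d/√n = 6.6/√28 = 1.2473.
t* = 2.052; margin of error = 2.052 × 1.2473 = 2.5595.
18.1 ± 2.5595 → (15.54, 20.66).

(15.54, 20.66)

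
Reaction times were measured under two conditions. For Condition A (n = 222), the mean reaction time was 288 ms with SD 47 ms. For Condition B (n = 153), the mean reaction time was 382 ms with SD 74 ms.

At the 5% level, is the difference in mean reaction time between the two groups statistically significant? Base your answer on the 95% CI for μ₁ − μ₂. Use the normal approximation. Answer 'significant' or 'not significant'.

Per-group SEs: s₁/√n₁ = 47/√222 = 3.1544, s₂/√n₂ = 74/√153 = 5.9825.
Unpooled SE of the difference: √(9.95023936 + 35.79030625) = 6.7632.
Margin of error = z* · SE = 1.960 × 6.7632 = 13.2559.
x̄₁ − x̄₂ = 288 − 382 = -94.0000.
CI: -94.0000 ± 13.2559 = (-107.2559, -80.7441).
The interval (-107.2559, -80.7441) does not contain 0, so the difference is significant.

significant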